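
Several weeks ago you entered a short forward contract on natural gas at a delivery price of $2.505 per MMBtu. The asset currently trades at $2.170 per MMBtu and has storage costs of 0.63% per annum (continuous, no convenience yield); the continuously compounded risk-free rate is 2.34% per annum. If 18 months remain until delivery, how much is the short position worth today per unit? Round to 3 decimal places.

Current fair forward for the remaining 18 months: F = S·e^((r + u)·T), (r + u) = 0.0234 + 0.0063 = 0.0297
F = 2.170 · e^(0.0297 × 18/12) = 2.170 × 1.045557 = 2.2689
Value of long forward = (F − K)·e^(−rT) = (2.2689 − 2.505) · e^(−0.0234·18/12)
= -0.2361 × 0.965509 = -0.228
Short position value = −(long value) = $0.228

$0.228 per MMBtu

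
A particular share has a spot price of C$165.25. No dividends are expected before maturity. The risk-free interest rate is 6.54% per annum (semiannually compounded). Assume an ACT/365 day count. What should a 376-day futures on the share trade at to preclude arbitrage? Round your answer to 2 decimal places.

C$176.58

F = S · (1+r/2)^(2T)
= 165.25 × 1.068540
F = C$176.58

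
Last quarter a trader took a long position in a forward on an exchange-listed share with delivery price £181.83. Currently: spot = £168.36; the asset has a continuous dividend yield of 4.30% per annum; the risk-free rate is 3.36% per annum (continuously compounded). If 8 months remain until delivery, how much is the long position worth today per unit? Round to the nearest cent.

-£14.20

Current fair forward for the remaining 8 months: F = S·e^((r − q)·T), (r − q) = 0.0336 − 0.0430 = -0.0094
F = 168.36 · e^(-0.0094 × 8/12) = 168.36 × 0.993753 = 167.3083
Value of long forward = (F − K)·e^(−rT) = (167.3083 − 181.83) · e^(−0.0336·8/12)
= -14.5217 × 0.977849 = -14.20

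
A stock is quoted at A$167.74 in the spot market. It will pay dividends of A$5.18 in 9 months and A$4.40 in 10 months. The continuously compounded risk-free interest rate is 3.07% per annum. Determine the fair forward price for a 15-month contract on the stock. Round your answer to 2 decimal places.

A$164.59

PV(dividends) I = 5.18·e^(−0.0307·9/12) + 4.40·e^(−0.0307·10/12)
I = 5.0621 + 4.2889 = 9.3510
F = (S − I)·e^(rT) = (167.74 − 9.3510) · e^(0.0307·15/12)
= 158.3890 · e^0.038375 = 158.3890 × 1.039121 = A$164.59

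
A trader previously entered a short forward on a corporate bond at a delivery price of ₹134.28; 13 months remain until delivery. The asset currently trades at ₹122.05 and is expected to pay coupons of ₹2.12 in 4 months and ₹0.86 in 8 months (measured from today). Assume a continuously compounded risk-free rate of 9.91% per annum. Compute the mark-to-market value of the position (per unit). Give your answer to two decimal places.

₹1.42

PV(remaining coupons) I = 2.12·e^(−0.0991·4/12) + 0.86·e^(−0.0991·8/12) = 2.8561
Current forward F = (S − I)·e^(rT) = (122.05 − 2.8561)·e^(0.0991·13/12) = 119.1939 × 1.113333 = 132.7025
Value (long) = (F − K)·e^(−rT) = (132.7025 − 134.28) × 0.898204 = -1.4169
Short position value = −(long value) = ₹1.42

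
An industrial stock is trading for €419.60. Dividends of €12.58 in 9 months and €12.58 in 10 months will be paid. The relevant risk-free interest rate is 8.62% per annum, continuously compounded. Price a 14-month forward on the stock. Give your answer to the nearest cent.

PV(dividends) I = 12.58·e^(−0.0862·9/12) + 12.58·e^(−0.0862·10/12)
I = 11.7924 + 11.7080 = 23.5004
F = (S − I)·e^(rT) = (419.60 − 23.5004) · e^(0.0862·14/12)
= 396.0996 · e^0.100567 = 396.0996 × 1.105798 = €438.01

€438.01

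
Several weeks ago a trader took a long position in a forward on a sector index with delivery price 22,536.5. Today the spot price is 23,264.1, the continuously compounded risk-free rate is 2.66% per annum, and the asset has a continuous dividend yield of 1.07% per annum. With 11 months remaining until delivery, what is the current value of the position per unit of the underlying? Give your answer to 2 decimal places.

1043.40

Current fair forward for the remaining 11 months: F = S·e^((r − q)·T), (r − q) = 0.0266 − 0.0107 = 0.0159
F = 23264.1 · e^(0.0159 × 11/12) = 23264.1 × 1.01468173 = 23605.6572
Value of long forward = (F − K)·e^(−rT) = (23605.6572 − 22536.5) · e^(−0.0266·11/12)
= 1069.1572 × 0.97591154 = 1043.40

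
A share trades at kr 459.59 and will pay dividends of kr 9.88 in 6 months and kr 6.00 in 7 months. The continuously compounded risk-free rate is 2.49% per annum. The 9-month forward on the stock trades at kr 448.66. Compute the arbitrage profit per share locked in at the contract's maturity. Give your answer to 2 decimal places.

kr 3.63 per share

PV(dividends) I = 9.88·e^(−0.0249·6/12) + 6.00·e^(−0.0249·7/12) = 15.6712
Fair forward F* = (S − I)·e^(rT) = (459.59 − 15.6712)·e^0.018675 = 443.9188 × 1.018850 = 452.2867
Market kr 448.66 < fair 452.2867: forward underpriced → reverse cash-and-carry (short the stock, invest proceeds at r, pay the dividends, go long the forward).
Profit at T = |F_mkt − F*| = |448.66 − 452.2867| = kr 3.63 per share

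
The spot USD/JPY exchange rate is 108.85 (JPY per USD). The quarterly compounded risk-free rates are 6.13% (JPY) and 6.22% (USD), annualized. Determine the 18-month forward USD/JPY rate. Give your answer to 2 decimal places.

By covered interest parity, F = S · (1+r_JPY/4)^(4T) / (1+r_USD/4)^(4T)
= 108.85 × 1.095546 / 1.097003 = 108.85 × 0.998672
F = 108.71 JPY per USD

108.71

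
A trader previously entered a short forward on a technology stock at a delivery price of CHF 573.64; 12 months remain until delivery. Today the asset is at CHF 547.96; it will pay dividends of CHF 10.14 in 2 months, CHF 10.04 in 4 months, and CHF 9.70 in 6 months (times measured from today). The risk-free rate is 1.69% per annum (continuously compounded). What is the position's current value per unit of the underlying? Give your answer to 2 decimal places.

CHF 45.78

PV(remaining dividends) I = 10.14·e^(−0.0169·2/12) + 10.04·e^(−0.0169·4/12) + 9.70·e^(−0.0169·6/12) = 29.7135
Current forward F = (S − I)·e^(rT) = (547.96 − 29.7135)·e^(0.0169·12/12) = 518.2465 × 1.017044 = 527.0795
Value (long) = (F − K)·e^(−rT) = (527.0795 − 573.64) × 0.983242 = -45.7802
Short position value = −(long value) = CHF 45.78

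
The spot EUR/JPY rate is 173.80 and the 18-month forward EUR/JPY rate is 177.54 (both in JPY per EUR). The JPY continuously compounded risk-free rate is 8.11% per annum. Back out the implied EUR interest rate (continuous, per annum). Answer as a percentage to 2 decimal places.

F = S·e^((r_JPY − r_EUR)T) ⇒ r_EUR = r_JPY − ln(F/S)/T
ln(177.54/173.80) = 0.021291; /(18/12) = 0.014194
r_EUR = 0.0811 − 0.014194 = 0.066906
r_EUR = 6.69%

6.69%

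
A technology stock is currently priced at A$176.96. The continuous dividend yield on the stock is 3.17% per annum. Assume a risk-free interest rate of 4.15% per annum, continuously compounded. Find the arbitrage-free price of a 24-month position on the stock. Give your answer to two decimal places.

F = S·e^((r − q)T) = 176.96 · e^((0.0415 − 0.0317) × 24/12)
= 176.96 · e^0.019600 = 176.96 × 1.019793
F = A$180.46

A$180.46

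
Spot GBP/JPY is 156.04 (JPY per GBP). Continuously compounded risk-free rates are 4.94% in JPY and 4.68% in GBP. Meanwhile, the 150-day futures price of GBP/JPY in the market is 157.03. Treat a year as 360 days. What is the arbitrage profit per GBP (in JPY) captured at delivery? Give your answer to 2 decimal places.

Fair futures: F* = S·e^(carry·T), with carry = (r_JPY − r_GBP) = 0.0494 − 0.0468 = 0.0026
F* = 156.04 · e^(0.0026 × 150/360) = 156.04 · e^0.001083 = 156.04 × 1.001084 = 156.2091
Market 157.03 > fair 156.2091: forward overpriced → cash-and-carry (buy spot, short the forward).
At maturity, profit = |F_mkt − F*| = |157.03 − 156.2091| = 0.82 per GBP (in JPY)

0.82 per GBP (in JPY)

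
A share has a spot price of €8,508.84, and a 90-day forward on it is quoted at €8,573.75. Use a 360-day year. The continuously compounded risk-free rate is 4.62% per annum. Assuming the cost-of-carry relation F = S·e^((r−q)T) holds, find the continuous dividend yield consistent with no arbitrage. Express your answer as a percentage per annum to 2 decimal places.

1.58%

From F = S·e^((r−q)T): (r − q) = ln(F/S)/T
ln(8573.75/8508.84) = ln(1.007629) = 0.007600
(r − q) = 0.007600 / (90/360) = 0.030400
q = r − ln(F/S)/T = 0.0462 − 0.030400 = 0.015800
q = 1.58%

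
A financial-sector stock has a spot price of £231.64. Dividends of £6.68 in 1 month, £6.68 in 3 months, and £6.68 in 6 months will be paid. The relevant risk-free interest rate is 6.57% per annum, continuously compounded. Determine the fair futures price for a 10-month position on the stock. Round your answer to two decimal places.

PV(dividends) I = 6.68·e^(−0.0657·1/12) + 6.68·e^(−0.0657·3/12) + 6.68·e^(−0.0657·6/12)
I = 6.6435 + 6.5712 + 6.4641 = 19.6788
F = (S − I)·e^(rT) = (231.64 − 19.6788) · e^(0.0657·10/12)
= 211.9612 · e^0.054750 = 211.9612 × 1.056277 = £223.89

£223.89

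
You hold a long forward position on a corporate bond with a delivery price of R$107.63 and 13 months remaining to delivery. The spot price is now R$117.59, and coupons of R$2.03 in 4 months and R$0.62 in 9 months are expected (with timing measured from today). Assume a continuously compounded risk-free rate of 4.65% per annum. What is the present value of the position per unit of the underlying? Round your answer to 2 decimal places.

PV(remaining coupons) I = 2.03·e^(−0.0465·4/12) + 0.62·e^(−0.0465·9/12) = 2.5975
Current forward F = (S − I)·e^(rT) = (117.59 − 2.5975)·e^(0.0465·13/12) = 114.9925 × 1.051665 = 120.9336
Value (long) = (F − K)·e^(−rT) = (120.9336 − 107.63) × 0.950873 = 12.6500
Value = R$12.65

R$12.65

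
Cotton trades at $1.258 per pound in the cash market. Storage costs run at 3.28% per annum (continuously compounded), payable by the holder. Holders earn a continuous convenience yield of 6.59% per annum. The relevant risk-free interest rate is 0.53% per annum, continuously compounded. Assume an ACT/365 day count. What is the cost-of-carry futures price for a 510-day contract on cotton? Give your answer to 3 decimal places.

Net carry = r + u − y = 0.0053 + 0.0328 − 0.0659 = -0.0278
F = S·e^((r+u−y)T) = 1.258 · e^(-0.0278 × 510/365) = 1.258 · e^-0.038844
= 1.258 × 0.961901 = $1.210 per pound

$1.210 per pound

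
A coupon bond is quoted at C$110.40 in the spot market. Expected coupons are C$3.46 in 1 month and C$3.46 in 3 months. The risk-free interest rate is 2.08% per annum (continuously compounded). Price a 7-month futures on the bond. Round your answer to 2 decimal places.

C$104.77

PV(coupons) I = 3.46·e^(−0.0208·1/12) + 3.46·e^(−0.0208·3/12)
I = 3.4540 + 3.4421 = 6.8961
F = (S − I)·e^(rT) = (110.40 − 6.8961) · e^(0.0208·7/12)
= 103.5039 · e^0.012133 = 103.5039 × 1.012207 = C$104.77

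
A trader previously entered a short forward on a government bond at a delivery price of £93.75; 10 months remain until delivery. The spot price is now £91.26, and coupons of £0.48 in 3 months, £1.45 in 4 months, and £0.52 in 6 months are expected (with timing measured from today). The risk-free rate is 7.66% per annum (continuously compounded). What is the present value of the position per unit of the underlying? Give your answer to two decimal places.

PV(remaining coupons) I = 0.48·e^(−0.0766·3/12) + 1.45·e^(−0.0766·4/12) + 0.52·e^(−0.0766·6/12) = 2.3848
Current forward F = (S − I)·e^(rT) = (91.26 − 2.3848)·e^(0.0766·10/12) = 88.8752 × 1.065915 = 94.7334
Value (long) = (F − K)·e^(−rT) = (94.7334 − 93.75) × 0.938161 = 0.9226
Short position value = −(long value) = -£0.92

-£0.92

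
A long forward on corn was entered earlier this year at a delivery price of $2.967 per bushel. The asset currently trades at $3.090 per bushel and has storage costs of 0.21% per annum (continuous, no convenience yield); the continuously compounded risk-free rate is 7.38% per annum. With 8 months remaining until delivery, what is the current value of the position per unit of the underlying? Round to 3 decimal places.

$0.270 per bushel

Current fair forward for the remaining 8 months: F = S·e^((r + u)·T), (r + u) = 0.0738 + 0.0021 = 0.0759
F = 3.090 · e^(0.0759 × 8/12) = 3.090 × 1.051902 = 3.2504
Value of long forward = (F − K)·e^(−rT) = (3.2504 − 2.967) · e^(−0.0738·8/12)
= 0.2834 × 0.951991 = 0.270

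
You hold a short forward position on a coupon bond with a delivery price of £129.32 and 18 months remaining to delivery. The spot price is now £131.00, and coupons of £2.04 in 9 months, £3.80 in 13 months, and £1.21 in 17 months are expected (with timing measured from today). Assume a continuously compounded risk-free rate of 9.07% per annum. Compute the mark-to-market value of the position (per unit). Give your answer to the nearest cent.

PV(remaining coupons) I = 2.04·e^(−0.0907·9/12) + 3.80·e^(−0.0907·13/12) + 1.21·e^(−0.0907·17/12) = 6.4143
Current forward F = (S − I)·e^(rT) = (131.00 − 6.4143)·e^(0.0907·18/12) = 124.5857 × 1.145739 = 142.7427
Value (long) = (F − K)·e^(−rT) = (142.7427 − 129.32) × 0.872799 = 11.7153
Short position value = −(long value) = -£11.72

-£11.72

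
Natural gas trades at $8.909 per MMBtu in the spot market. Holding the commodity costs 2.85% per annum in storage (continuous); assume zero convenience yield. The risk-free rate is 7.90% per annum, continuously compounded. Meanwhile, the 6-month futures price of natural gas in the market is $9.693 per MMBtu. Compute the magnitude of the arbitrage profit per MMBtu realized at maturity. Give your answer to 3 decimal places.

Fair futures: F* = S·e^(carry·T), with carry = (r + u) = 0.0790 + 0.0285 = 0.1075
F* = 8.909 · e^(0.1075 × 6/12) = 8.909 · e^0.053750 = 8.909 × 1.055221 = $9.4010
Market $9.693 > fair $9.4010: forward overpriced → cash-and-carry (buy spot, short the forward).
At maturity, profit = |F_mkt − F*| = |9.693 − 9.4010| = $0.292 per MMBtu

$0.292 per MMBtu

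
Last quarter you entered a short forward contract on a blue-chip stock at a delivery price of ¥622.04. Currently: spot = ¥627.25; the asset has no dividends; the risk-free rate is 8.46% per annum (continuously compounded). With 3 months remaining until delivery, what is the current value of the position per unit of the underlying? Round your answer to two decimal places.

-¥18.23

Current fair forward for the remaining 3 months: F = S·e^(r·T), r = 0.0846
F = 627.25 · e^(0.0846 × 3/12) = 627.25 × 1.021375 = 640.6575
Value of long forward = (F − K)·e^(−rT) = (640.6575 − 622.04) · e^(−0.0846·3/12)
= 18.6175 × 0.979072 = 18.23
Short position value = −(long value) = -¥18.23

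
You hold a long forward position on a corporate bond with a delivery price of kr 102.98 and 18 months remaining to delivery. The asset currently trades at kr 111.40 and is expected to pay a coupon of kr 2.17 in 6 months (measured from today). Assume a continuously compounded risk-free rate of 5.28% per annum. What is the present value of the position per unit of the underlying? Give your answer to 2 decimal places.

kr 14.15

PV(remaining coupons) I = 2.17·e^(−0.0528·6/12) = 2.1135
Current forward F = (S − I)·e^(rT) = (111.40 − 2.1135)·e^(0.0528·18/12) = 109.2865 × 1.082421 = 118.2940
Value (long) = (F − K)·e^(−rT) = (118.2940 − 102.98) × 0.923855 = 14.1479
Value = kr 14.15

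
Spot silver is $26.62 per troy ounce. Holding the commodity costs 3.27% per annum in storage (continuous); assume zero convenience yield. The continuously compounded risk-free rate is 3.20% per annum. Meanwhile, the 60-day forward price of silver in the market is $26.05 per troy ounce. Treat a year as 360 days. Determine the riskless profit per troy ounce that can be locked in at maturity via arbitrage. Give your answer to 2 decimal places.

$0.86 per troy ounce

Fair forward: F* = S·e^(carry·T), with carry = (r + u) = 0.0320 + 0.0327 = 0.0647
F* = 26.62 · e^(0.0647 × 60/360) = 26.62 · e^0.010783 = 26.62 × 1.010841 = $26.9086
Market $26.05 < fair $26.9086: forward underpriced → reverse cash-and-carry (short spot, go long the forward).
At maturity, profit = |F_mkt − F*| = |26.05 − 26.9086| = $0.86 per troy ounce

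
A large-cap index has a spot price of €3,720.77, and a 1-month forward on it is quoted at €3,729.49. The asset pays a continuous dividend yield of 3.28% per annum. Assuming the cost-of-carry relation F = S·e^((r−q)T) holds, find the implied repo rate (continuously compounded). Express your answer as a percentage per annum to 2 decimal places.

6.09%

From F = S·e^((r−q)T): (r − q) = ln(F/S)/T
ln(3729.49/3720.77) = ln(1.002344) = 0.002341
(r − q) = 0.002341 / (1/12) = 0.028092
r = ln(F/S)/T + q = 0.028092 + 0.0328 = 0.060892
r = 6.09%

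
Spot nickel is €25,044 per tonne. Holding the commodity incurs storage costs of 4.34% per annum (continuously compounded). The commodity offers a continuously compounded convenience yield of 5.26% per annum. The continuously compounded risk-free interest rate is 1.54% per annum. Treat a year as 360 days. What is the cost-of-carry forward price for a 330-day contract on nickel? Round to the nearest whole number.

Net carry = r + u − y = 0.0154 + 0.0434 − 0.0526 = 0.0062
F = S·e^((r+u−y)T) = 25044 · e^(0.0062 × 330/360) = 25044 · e^0.005683
= 25044 × 1.005699 = €25,187 per tonne

€25,187 per tonne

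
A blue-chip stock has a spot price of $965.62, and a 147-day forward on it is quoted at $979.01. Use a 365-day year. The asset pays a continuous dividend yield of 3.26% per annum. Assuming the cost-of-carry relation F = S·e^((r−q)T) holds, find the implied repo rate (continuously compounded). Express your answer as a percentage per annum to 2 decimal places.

6.68%

From F = S·e^((r−q)T): (r − q) = ln(F/S)/T
ln(979.01/965.62) = ln(1.013867) = 0.013772
(r − q) = 0.013772 / (147/365) = 0.034196
r = ln(F/S)/T + q = 0.034196 + 0.0326 = 0.066796
r = 6.68%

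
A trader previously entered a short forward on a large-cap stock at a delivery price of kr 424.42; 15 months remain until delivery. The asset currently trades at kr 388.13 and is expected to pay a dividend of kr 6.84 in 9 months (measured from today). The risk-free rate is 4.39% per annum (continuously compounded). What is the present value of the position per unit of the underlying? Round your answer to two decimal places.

kr 20.25

PV(remaining dividends) I = 6.84·e^(−0.0439·9/12) = 6.6185
Current forward F = (S − I)·e^(rT) = (388.13 − 6.6185)·e^(0.0439·15/12) = 381.5115 × 1.056409 = 403.0322
Value (long) = (F − K)·e^(−rT) = (403.0322 − 424.42) × 0.946603 = -20.2458
Short position value = −(long value) = kr 20.25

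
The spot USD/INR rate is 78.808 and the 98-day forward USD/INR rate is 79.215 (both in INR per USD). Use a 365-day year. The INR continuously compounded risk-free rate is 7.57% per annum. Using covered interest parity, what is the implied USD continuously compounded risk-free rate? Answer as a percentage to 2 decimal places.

5.65%

F = S·e^((r_INR − r_USD)T) ⇒ r_USD = r_INR − ln(F/S)/T
ln(79.215/78.808) = 0.005151; /(98/365) = 0.019185
r_USD = 0.0757 − 0.019185 = 0.056515
r_USD = 5.65%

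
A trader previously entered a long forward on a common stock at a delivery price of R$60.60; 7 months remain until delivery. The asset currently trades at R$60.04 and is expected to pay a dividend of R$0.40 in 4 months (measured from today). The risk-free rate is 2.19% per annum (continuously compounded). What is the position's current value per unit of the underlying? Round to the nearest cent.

-R$0.19

PV(remaining dividends) I = 0.40·e^(−0.0219·4/12) = 0.3971
Current forward F = (S − I)·e^(rT) = (60.04 − 0.3971)·e^(0.0219·7/12) = 59.6429 × 1.012857 = 60.4097
Value (long) = (F − K)·e^(−rT) = (60.4097 − 60.60) × 0.987306 = -0.1879
Value = -R$0.19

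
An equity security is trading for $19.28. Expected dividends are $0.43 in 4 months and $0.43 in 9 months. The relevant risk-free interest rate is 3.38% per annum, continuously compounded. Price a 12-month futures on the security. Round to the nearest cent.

$19.07

PV(dividends) I = 0.43·e^(−0.0338·4/12) + 0.43·e^(−0.0338·9/12)
I = 0.4252 + 0.4192 = 0.8444
F = (S − I)·e^(rT) = (19.28 − 0.8444) · e^(0.0338·12/12)
= 18.4356 · e^0.033800 = 18.4356 × 1.034378 = $19.07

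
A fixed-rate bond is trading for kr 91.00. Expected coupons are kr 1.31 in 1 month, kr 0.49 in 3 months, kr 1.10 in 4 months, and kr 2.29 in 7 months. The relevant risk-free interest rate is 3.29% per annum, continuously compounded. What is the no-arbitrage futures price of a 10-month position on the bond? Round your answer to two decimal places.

PV(coupons) I = 1.31·e^(−0.0329·1/12) + 0.49·e^(−0.0329·3/12) + 1.10·e^(−0.0329·4/12) + 2.29·e^(−0.0329·7/12)
I = 1.3064 + 0.4860 + 1.0880 + 2.2465 = 5.1269
F = (S − I)·e^(rT) = (91.00 − 5.1269) · e^(0.0329·10/12)
= 85.8731 · e^0.027417 = 85.8731 × 1.027796 = kr 88.26

kr 88.26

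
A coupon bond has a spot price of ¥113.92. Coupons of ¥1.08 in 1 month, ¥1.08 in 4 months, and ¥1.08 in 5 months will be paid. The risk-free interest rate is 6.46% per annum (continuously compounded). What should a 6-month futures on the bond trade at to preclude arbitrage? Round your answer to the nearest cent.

PV(coupons) I = 1.08·e^(−0.0646·1/12) + 1.08·e^(−0.0646·4/12) + 1.08·e^(−0.0646·5/12)
I = 1.0742 + 1.0570 + 1.0513 = 3.1825
F = (S − I)·e^(rT) = (113.92 − 3.1825) · e^(0.0646·6/12)
= 110.7375 · e^0.032300 = 110.7375 × 1.032827 = ¥114.37

¥114.37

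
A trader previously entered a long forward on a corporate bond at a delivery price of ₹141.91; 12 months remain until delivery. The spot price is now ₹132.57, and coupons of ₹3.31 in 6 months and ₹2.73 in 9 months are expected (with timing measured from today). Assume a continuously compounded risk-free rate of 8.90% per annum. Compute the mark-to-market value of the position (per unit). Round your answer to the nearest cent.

-₹2.98

PV(remaining coupons) I = 3.31·e^(−0.0890·6/12) + 2.73·e^(−0.0890·9/12) = 5.7197
Current forward F = (S − I)·e^(rT) = (132.57 − 5.7197)·e^(0.0890·12/12) = 126.8503 × 1.093081 = 138.6577
Value (long) = (F − K)·e^(−rT) = (138.6577 − 141.91) × 0.914846 = -2.9754
Value = -₹2.98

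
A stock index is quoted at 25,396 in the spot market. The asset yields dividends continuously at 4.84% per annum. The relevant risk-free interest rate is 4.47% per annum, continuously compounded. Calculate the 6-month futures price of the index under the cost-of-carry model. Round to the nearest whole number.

F = S·e^((r − q)T) = 25396 · e^((0.0447 − 0.0484) × 6/12)
= 25396 · e^-0.001850 = 25396 × 0.998152
F = 25,349

25,349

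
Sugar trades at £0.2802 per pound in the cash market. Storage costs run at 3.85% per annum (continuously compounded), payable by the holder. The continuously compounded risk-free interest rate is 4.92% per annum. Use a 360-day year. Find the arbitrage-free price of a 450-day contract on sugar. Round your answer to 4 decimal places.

Net carry = r + u − y = 0.0492 + 0.0385 − 0.0000 = 0.0877
F = S·e^((r+u−y)T) = 0.2802 · e^(0.0877 × 450/360) = 0.2802 · e^0.109625
= 0.2802 × 1.115860 = £0.3127 per pound

£0.3127 per pound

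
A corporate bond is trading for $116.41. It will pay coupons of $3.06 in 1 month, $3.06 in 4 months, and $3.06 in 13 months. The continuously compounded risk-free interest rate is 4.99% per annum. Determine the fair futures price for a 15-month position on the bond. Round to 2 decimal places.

$114.37

PV(coupons) I = 3.06·e^(−0.0499·1/12) + 3.06·e^(−0.0499·4/12) + 3.06·e^(−0.0499·13/12)
I = 3.0473 + 3.0095 + 2.8990 = 8.9558
F = (S − I)·e^(rT) = (116.41 − 8.9558) · e^(0.0499·15/12)
= 107.4542 · e^0.062375 = 107.4542 × 1.064361 = $114.37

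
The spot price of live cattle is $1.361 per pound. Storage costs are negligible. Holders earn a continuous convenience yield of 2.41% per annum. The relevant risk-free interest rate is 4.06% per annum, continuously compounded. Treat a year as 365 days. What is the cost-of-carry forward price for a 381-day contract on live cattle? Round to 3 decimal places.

Net carry = r + u − y = 0.0406 + 0.0000 − 0.0241 = 0.0165
F = S·e^((r+u−y)T) = 1.361 · e^(0.0165 × 381/365) = 1.361 · e^0.017223
= 1.361 × 1.017372 = $1.385 per pound

$1.385 per pound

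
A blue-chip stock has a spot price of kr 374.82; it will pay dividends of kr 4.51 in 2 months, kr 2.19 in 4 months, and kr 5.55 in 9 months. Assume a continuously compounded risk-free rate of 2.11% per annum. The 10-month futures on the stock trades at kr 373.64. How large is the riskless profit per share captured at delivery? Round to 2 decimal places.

PV(dividends) I = 4.51·e^(−0.0211·2/12) + 2.19·e^(−0.0211·4/12) + 5.55·e^(−0.0211·9/12) = 12.1317
Fair futures F* = (S − I)·e^(rT) = (374.82 − 12.1317)·e^0.017583 = 362.6883 × 1.017738 = 369.1217
Market kr 373.64 > fair 369.1217: forward overpriced → cash-and-carry (borrow at r, buy the stock and collect the dividends, short the forward).
Profit at T = |F_mkt − F*| = |373.64 − 369.1217| = kr 4.52 per share

kr 4.52 per share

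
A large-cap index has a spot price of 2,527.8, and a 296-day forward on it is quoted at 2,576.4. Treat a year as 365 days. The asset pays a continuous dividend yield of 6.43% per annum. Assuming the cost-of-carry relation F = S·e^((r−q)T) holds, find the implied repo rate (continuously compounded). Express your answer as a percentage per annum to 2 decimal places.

8.78%

From F = S·e^((r−q)T): (r − q) = ln(F/S)/T
ln(2576.4/2527.8) = ln(1.019226) = 0.019044
(r − q) = 0.019044 / (296/365) = 0.023483
r = ln(F/S)/T + q = 0.023483 + 0.0643 = 0.087783
r = 8.78%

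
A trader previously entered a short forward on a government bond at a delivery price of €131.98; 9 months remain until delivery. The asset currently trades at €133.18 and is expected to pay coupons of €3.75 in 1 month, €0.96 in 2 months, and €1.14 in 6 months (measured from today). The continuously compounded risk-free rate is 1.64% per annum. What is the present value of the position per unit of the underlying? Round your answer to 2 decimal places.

€3.02

PV(remaining coupons) I = 3.75·e^(−0.0164·1/12) + 0.96·e^(−0.0164·2/12) + 1.14·e^(−0.0164·6/12) = 5.8329
Current forward F = (S − I)·e^(rT) = (133.18 − 5.8329)·e^(0.0164·9/12) = 127.3471 × 1.012376 = 128.9231
Value (long) = (F − K)·e^(−rT) = (128.9231 − 131.98) × 0.987775 = -3.0195
Short position value = −(long value) = €3.02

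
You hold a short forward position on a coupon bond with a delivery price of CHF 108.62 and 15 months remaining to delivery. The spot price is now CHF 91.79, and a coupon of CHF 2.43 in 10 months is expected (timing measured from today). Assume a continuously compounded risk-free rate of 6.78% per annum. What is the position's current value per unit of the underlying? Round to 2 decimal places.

CHF 10.30

PV(remaining coupons) I = 2.43·e^(−0.0678·10/12) = 2.2965
Current forward F = (S − I)·e^(rT) = (91.79 − 2.2965)·e^(0.0678·15/12) = 89.4935 × 1.088445 = 97.4088
Value (long) = (F − K)·e^(−rT) = (97.4088 − 108.62) × 0.918742 = -10.3002
Short position value = −(long value) = CHF 10.30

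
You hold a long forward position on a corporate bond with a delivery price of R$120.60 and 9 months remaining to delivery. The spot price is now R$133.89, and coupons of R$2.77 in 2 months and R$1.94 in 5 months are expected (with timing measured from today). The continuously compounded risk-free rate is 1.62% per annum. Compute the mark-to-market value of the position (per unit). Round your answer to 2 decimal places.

R$10.06

PV(remaining coupons) I = 2.77·e^(−0.0162·2/12) + 1.94·e^(−0.0162·5/12) = 4.6895
Current forward F = (S − I)·e^(rT) = (133.89 − 4.6895)·e^(0.0162·9/12) = 129.2005 × 1.012224 = 130.7798
Value (long) = (F − K)·e^(−rT) = (130.7798 − 120.60) × 0.987924 = 10.0569
Value = R$10.06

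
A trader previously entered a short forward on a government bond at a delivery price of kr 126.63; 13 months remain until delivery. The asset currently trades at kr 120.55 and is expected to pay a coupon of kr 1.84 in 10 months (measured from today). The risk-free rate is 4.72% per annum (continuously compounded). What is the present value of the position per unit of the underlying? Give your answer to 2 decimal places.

PV(remaining coupons) I = 1.84·e^(−0.0472·10/12) = 1.7690
Current forward F = (S − I)·e^(rT) = (120.55 − 1.7690)·e^(0.0472·13/12) = 118.7810 × 1.052463 = 125.0126
Value (long) = (F − K)·e^(−rT) = (125.0126 − 126.63) × 0.950152 = -1.5368
Short position value = −(long value) = kr 1.54

kr 1.54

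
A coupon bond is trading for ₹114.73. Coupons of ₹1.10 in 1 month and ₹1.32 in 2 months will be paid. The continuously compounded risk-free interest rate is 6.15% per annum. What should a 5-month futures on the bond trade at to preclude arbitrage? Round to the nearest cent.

₹115.24

PV(coupons) I = 1.10·e^(−0.0615·1/12) + 1.32·e^(−0.0615·2/12)
I = 1.0944 + 1.3065 = 2.4009
F = (S − I)·e^(rT) = (114.73 − 2.4009) · e^(0.0615·5/12)
= 112.3291 · e^0.025625 = 112.3291 × 1.025956 = ₹115.24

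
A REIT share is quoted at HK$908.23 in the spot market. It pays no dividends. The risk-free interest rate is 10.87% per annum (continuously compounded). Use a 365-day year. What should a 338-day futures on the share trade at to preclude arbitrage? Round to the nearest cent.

HK$1,004.41

F = S·e^(rT) = 908.23 · e^(0.1087 × 338/365)
= 908.23 · e^0.100659 = 908.23 × 1.105899
F = HK$1,004.41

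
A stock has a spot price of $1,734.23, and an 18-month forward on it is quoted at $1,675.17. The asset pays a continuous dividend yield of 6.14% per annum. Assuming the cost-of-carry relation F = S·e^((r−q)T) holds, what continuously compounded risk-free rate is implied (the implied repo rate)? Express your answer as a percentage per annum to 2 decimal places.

3.83%

From F = S·e^((r−q)T): (r − q) = ln(F/S)/T
ln(1675.17/1734.23) = ln(0.965945) = -0.034648
(r − q) = -0.034648 / (18/12) = -0.023099
r = ln(F/S)/T + q = -0.023099 + 0.0614 = 0.038301
r = 3.83%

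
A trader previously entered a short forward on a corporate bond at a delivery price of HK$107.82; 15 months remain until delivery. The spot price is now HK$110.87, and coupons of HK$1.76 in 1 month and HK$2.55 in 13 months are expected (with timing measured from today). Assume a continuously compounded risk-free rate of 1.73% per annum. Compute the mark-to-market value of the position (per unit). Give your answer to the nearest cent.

PV(remaining coupons) I = 1.76·e^(−0.0173·1/12) + 2.55·e^(−0.0173·13/12) = 4.2601
Current forward F = (S − I)·e^(rT) = (110.87 − 4.2601)·e^(0.0173·15/12) = 106.6099 × 1.021861 = 108.9405
Value (long) = (F − K)·e^(−rT) = (108.9405 − 107.82) × 0.978607 = 1.0965
Short position value = −(long value) = -HK$1.10

-HK$1.10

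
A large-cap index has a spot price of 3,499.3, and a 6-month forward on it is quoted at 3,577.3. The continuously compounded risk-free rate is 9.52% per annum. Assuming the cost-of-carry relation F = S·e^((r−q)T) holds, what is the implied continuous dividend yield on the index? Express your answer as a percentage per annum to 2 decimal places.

From F = S·e^((r−q)T): (r − q) = ln(F/S)/T
ln(3577.3/3499.3) = ln(1.022290) = 0.022045
(r − q) = 0.022045 / (6/12) = 0.044090
q = r − ln(F/S)/T = 0.0952 − 0.044090 = 0.051110
q = 5.11%

5.11%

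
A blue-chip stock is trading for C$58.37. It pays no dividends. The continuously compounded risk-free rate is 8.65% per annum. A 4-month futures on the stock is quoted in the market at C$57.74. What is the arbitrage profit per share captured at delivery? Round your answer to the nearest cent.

Fair futures: F* = S·e^(carry·T), with carry = r = 0.0865
F* = 58.37 · e^(0.0865 × 4/12) = 58.37 · e^0.028833 = 58.37 × 1.029253 = C$60.0775
Market C$57.74 < fair C$60.0775: forward underpriced → reverse cash-and-carry (short spot, go long the forward).
At maturity, profit = |F_mkt − F*| = |57.74 − 60.0775| = C$2.34 per share

C$2.34 per share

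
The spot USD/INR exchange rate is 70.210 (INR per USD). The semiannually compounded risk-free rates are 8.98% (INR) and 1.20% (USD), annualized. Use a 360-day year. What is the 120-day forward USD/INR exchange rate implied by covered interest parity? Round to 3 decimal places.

By covered interest parity, F = S · (1+r_INR/2)^(2T) / (1+r_USD/2)^(2T)
= 70.210 × 1.029714 / 1.003996 = 70.210 × 1.025616
F = 72.008 INR per USD

72.008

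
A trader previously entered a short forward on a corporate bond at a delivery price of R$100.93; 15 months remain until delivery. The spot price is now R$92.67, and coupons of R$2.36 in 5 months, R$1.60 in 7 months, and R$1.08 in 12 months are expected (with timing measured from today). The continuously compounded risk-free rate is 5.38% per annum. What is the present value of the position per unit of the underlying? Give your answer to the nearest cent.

R$6.58

PV(remaining coupons) I = 2.36·e^(−0.0538·5/12) + 1.60·e^(−0.0538·7/12) + 1.08·e^(−0.0538·12/12) = 4.8817
Current forward F = (S − I)·e^(rT) = (92.67 − 4.8817)·e^(0.0538·15/12) = 87.7883 × 1.069563 = 93.8951
Value (long) = (F − K)·e^(−rT) = (93.8951 − 100.93) × 0.934961 = -6.5774
Short position value = −(long value) = R$6.58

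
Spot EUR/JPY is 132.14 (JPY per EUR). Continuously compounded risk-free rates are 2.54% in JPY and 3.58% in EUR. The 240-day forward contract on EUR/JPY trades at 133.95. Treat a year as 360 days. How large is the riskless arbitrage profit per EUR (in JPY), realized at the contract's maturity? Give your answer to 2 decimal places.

2.72 per EUR (in JPY)

Fair forward: F* = S·e^(carry·T), with carry = (r_JPY − r_EUR) = 0.0254 − 0.0358 = -0.0104
F* = 132.14 · e^(-0.0104 × 240/360) = 132.14 · e^-0.006933 = 132.14 × 0.993091 = 131.2270
Market 133.95 > fair 131.2270: forward overpriced → cash-and-carry (buy spot, short the forward).
At maturity, profit = |F_mkt − F*| = |133.95 − 131.2270| = 2.72 per EUR (in JPY)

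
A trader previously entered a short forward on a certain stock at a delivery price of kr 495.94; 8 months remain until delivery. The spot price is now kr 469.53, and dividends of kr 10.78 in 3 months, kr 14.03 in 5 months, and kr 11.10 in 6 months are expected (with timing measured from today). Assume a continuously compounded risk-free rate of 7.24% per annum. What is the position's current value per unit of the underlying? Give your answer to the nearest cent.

kr 37.95

PV(remaining dividends) I = 10.78·e^(−0.0724·3/12) + 14.03·e^(−0.0724·5/12) + 11.10·e^(−0.0724·6/12) = 34.9051
Current forward F = (S − I)·e^(rT) = (469.53 − 34.9051)·e^(0.0724·8/12) = 434.6249 × 1.049450 = 456.1171
Value (long) = (F − K)·e^(−rT) = (456.1171 − 495.94) × 0.952880 = -37.9464
Short position value = −(long value) = kr 37.95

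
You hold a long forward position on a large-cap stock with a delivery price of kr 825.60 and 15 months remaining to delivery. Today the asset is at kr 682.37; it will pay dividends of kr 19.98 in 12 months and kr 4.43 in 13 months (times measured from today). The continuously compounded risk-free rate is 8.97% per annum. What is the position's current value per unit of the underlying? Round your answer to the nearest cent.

-kr 77.95

PV(remaining dividends) I = 19.98·e^(−0.0897·12/12) + 4.43·e^(−0.0897·13/12) = 22.2856
Current forward F = (S − I)·e^(rT) = (682.37 − 22.2856)·e^(0.0897·15/12) = 660.0844 × 1.118653 = 738.4054
Value (long) = (F − K)·e^(−rT) = (738.4054 − 825.60) × 0.893933 = -77.9461
Value = -kr 77.95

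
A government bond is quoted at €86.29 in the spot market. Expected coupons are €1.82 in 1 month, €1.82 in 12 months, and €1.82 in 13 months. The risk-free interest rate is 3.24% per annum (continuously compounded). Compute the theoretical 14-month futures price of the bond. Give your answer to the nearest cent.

€84.07

PV(coupons) I = 1.82·e^(−0.0324·1/12) + 1.82·e^(−0.0324·12/12) + 1.82·e^(−0.0324·13/12)
I = 1.8151 + 1.7620 + 1.7572 = 5.3343
F = (S − I)·e^(rT) = (86.29 − 5.3343) · e^(0.0324·14/12)
= 80.9557 · e^0.037800 = 80.9557 × 1.038524 = €84.07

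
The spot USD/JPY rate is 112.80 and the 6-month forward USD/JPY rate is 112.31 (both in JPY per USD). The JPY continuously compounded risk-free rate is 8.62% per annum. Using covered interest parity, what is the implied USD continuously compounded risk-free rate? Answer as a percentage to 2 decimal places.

9.49%

F = S·e^((r_JPY − r_USD)T) ⇒ r_USD = r_JPY − ln(F/S)/T
ln(112.31/112.80) = -0.004353; /(6/12) = -0.008706
r_USD = 0.0862 + 0.008706 = 0.094906
r_USD = 9.49%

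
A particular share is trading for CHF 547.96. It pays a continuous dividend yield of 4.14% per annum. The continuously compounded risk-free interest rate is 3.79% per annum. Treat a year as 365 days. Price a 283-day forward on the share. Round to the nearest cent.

F = S·e^((r − q)T) = 547.96 · e^((0.0379 − 0.0414) × 283/365)
= 547.96 · e^-0.002714 = 547.96 × 0.997290
F = CHF 546.48

CHF 546.48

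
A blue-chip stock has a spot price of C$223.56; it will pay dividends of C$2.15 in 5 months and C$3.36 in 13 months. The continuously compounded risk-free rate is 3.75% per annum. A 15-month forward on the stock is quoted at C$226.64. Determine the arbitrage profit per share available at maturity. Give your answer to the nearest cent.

C$2.05 per share

PV(dividends) I = 2.15·e^(−0.0375·5/12) + 3.36·e^(−0.0375·13/12) = 5.3429
Fair forward F* = (S − I)·e^(rT) = (223.56 − 5.3429)·e^0.046875 = 218.2171 × 1.047991 = 228.6896
Market C$226.64 < fair 228.6896: forward underpriced → reverse cash-and-carry (short the stock, invest proceeds at r, pay the dividends, go long the forward).
Profit at T = |F_mkt − F*| = |226.64 − 228.6896| = C$2.05 per share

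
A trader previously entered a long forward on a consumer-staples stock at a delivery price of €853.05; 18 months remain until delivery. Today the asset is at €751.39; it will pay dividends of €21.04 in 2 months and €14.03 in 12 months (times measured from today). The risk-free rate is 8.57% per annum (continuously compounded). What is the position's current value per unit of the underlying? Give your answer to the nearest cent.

-€32.38

PV(remaining dividends) I = 21.04·e^(−0.0857·2/12) + 14.03·e^(−0.0857·12/12) = 33.6193
Current forward F = (S − I)·e^(rT) = (751.39 − 33.6193)·e^(0.0857·18/12) = 717.7707 × 1.137178 = 816.2330
Value (long) = (F − K)·e^(−rT) = (816.2330 − 853.05) × 0.879370 = -32.3758
Value = -€32.38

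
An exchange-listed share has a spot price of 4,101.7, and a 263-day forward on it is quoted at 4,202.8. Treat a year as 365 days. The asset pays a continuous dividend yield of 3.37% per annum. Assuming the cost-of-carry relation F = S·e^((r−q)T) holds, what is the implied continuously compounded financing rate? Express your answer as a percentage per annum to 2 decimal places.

6.75%

From F = S·e^((r−q)T): (r − q) = ln(F/S)/T
ln(4202.8/4101.7) = ln(1.024648) = 0.024349
(r − q) = 0.024349 / (263/365) = 0.033792
r = ln(F/S)/T + q = 0.033792 + 0.0337 = 0.067492
r = 6.75%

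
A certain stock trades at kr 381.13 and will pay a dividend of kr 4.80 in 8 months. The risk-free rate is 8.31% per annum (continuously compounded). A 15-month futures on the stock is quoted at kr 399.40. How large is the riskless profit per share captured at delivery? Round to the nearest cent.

PV(dividends) I = 4.80·e^(−0.0831·8/12) = 4.5413
Fair futures F* = (S − I)·e^(rT) = (381.13 − 4.5413)·e^0.103875 = 376.5887 × 1.109462 = 417.8109
Market kr 399.40 < fair 417.8109: forward underpriced → reverse cash-and-carry (short the stock, invest proceeds at r, pay the dividends, go long the forward).
Profit at T = |F_mkt − F*| = |399.40 − 417.8109| = kr 18.41 per share

kr 18.41 per share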